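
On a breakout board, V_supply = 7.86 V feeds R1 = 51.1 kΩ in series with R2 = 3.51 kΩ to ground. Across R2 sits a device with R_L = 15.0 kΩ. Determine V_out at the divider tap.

V_out ≈ 0.414 V

First combine the lower leg with the load: R2 ‖ R_L = 2.844 kΩ.
Then V_out = V_supply · R2'/(R1 + R2') = 7.86 × 2.844/53.94 = 0.4144 V.
(Unloaded it would be 0.505 V; the load pulls it down.)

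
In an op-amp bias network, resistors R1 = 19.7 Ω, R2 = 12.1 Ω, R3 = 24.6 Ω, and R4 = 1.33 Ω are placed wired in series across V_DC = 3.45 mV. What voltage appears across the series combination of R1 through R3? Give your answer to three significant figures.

Series total: ΣR = 19.7 + 12.1 + 24.6 + 1.33 = 57.73 Ω.
R_{R1..R3} = 19.7 + 12.1 + 24.6 = 56.40 Ω.
Voltage divider: V = V_DC · (56.40 / 57.73) = 3.45 × 0.9770 = 3.371 mV.

V ≈ 3.37 mV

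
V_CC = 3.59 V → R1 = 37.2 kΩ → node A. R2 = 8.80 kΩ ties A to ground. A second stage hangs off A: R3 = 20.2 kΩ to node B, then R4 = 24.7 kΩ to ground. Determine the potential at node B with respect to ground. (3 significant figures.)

Node A sees R2 in parallel with the series input of stage 2, R3 + R4 = 44.90 kΩ.
Effective lower resistance at A: R2 ‖ 44.90 = 7.358 kΩ.
So V_A = 3.59 × 0.1651 = 0.5928 V.
Stage 2 is unloaded, so V_B = V_A · R4/(R3+R4) = 0.5928 × 24.7/44.90 = 0.3261 V.

V_B ≈ 0.326 V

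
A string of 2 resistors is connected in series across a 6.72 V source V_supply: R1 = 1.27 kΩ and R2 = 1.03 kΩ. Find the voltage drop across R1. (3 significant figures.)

ΣR = 1.27 + 1.03 = 2.300 kΩ.
V = V_supply · R/ΣR = 6.72 × 0.5522 = 3.711 V.

V ≈ 3.71 V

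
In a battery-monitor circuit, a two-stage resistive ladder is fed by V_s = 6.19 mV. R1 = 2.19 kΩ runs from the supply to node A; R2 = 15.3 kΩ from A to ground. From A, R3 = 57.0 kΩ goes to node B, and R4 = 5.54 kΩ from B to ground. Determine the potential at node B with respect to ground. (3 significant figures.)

V_B ≈ 0.465 mV

Looking into the second stage from A: R3 + R4 = 62.54 kΩ appears in parallel with R2.
R2 ‖ (R3+R4) = 12.29 kΩ.
First divider: V_A = V_s · 12.29/(2.19 + 12.29) = 5.254 mV.
Then the unloaded second divider: V_B = V_A × R4/(R3+R4) = 5.254 × 0.08858 = 0.4654 mV.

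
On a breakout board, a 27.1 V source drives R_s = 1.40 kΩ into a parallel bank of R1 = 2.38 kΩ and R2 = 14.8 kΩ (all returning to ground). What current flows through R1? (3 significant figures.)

I ≈ 6.77 mA

Combine the parallel branches: R_p = (1/2.38 + 1/14.8)⁻¹ = 2.050 kΩ.
V_A by voltage divider: V_A = 27.1 × 2.050/(1.40 + 2.050) = 16.10 V.
I(R1) = V_A / R1 = 16.10/2.38 = 6.766 mA.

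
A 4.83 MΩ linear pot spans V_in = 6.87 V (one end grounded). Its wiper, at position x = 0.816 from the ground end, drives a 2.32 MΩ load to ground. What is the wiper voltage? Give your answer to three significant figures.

V_out ≈ 4.27 V

The pot divides into 0.8887 MΩ above the wiper and 3.941 MΩ below.
Lower segment in parallel with the load: 3.941 ‖ 2.32 = 1.460 MΩ.
Loaded-divider output: V_out = 6.87 × 0.6217 = 4.271 V.
(Unloaded: V_out = x·V_in = 5.61 V.)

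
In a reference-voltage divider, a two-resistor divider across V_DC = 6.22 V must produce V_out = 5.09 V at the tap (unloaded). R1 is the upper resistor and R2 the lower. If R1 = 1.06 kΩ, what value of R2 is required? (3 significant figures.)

R2 ≈ 4.77 kΩ

Required fraction k = V_out/V_DC = 0.8183.
R2 = R1 · 0.8183/(1 − 0.8183) = 4.775 kΩ.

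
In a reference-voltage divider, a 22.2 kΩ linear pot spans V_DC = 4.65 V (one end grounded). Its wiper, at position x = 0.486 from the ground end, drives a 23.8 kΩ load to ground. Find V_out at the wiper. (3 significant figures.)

The pot divides into 11.41 kΩ above the wiper and 10.79 kΩ below.
R_L loads the lower segment: effective lower R = 7.424 kΩ.
V_out = 4.65 × 7.424/(11.41 + 7.424) = 1.833 V.

V_out ≈ 1.83 V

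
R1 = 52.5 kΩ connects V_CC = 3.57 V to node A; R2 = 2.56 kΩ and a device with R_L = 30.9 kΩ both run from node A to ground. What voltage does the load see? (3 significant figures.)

The load sits in parallel with R2, giving an effective lower resistance R2' = R2·R_L/(R2+R_L) = 2.364 kΩ.
Then V_out = V_CC · R2'/(R1 + R2') = 3.57 × 2.364/54.86 = 0.1538 V.

V_out ≈ 0.154 V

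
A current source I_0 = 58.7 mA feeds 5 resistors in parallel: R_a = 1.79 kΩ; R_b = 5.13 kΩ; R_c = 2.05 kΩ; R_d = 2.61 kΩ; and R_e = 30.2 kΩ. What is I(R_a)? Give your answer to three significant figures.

I ≈ 19.8 mA

Conductances: ΣG = 1/1.79 + 1/5.13 + 1/2.05 + 1/2.61 + 1/30.2 = 1.658 (1/kΩ).
By the current-divider rule, I = I_0 · G_k/ΣG = 58.7 × 0.3370 = 19.78 mA.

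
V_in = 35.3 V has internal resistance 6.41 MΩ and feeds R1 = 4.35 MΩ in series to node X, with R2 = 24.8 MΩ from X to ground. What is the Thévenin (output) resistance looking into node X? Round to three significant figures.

R_th ≈ 7.50 MΩ

R1' = 6.41 + 4.35 = 10.76 MΩ (source resistance + R1).
With V_in suppressed (replaced by a short), R_th = R1' ‖ R2 = (10.76 × 24.8)/(10.76 + 24.8) = 7.504 MΩ.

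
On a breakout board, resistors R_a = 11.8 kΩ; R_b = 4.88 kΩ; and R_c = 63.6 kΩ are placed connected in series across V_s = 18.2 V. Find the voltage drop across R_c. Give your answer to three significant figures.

V ≈ 14.4 V

Total series resistance ΣR = 11.8 + 4.88 + 63.6 = 80.28 kΩ.
V = V_s · R/ΣR = 18.2 × 0.7922 = 14.42 V.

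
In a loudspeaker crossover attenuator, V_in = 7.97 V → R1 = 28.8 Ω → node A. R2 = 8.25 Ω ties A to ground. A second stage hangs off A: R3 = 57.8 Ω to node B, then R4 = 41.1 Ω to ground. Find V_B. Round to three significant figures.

V_B ≈ 0.693 V

Node A sees R2 in parallel with the series input of stage 2, R3 + R4 = 98.90 Ω.
R2 ‖ (R3+R4) = 7.615 Ω.
So V_A = 7.97 × 0.2091 = 1.667 V.
V_B = V_A × 0.4156 = 0.6926 V.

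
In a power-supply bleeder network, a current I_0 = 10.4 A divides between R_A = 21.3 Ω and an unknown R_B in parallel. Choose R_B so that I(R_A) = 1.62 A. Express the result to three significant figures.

In a two-way split, I_A/I_0 = R_B/(R_A + R_B).
1.62/10.4 = R_B/(R_A + R_B) → R_B = R_A · (0.1558)/(1 − 0.1558) = 21.3 × 0.1845 = 3.930 Ω.

R_B ≈ 3.93 Ω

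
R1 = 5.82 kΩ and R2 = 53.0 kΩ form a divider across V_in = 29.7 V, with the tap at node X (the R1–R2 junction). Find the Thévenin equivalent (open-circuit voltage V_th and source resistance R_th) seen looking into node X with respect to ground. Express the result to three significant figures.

V_th ≈ 26.8 V, R_th ≈ 5.24 kΩ

Open-circuit (no load on X): V_th = V_in · R2/(R1 + R2) = 29.7 × 53.0/(5.820 + 53.0) = 26.76 V.
With V_in suppressed (replaced by a short), R_th = R1 ‖ R2 = (5.820 × 53.0)/(5.820 + 53.0) = 5.244 kΩ.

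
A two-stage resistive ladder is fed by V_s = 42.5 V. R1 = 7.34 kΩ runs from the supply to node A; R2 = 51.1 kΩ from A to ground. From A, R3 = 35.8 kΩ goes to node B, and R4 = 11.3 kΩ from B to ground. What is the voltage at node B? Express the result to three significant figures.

V_B ≈ 7.85 V

Looking into the second stage from A: R3 + R4 = 47.10 kΩ appears in parallel with R2.
R2 ‖ (R3+R4) = 24.51 kΩ.
V_A = 42.5 × 24.51/(7.34 + 24.51) = 32.71 V.
Stage 2 is unloaded, so V_B = V_A · R4/(R3+R4) = 32.71 × 11.3/47.10 = 7.847 V.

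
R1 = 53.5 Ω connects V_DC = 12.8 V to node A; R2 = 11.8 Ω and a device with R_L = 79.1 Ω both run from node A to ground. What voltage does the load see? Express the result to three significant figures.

R2 ‖ R_L = (11.8 × 79.1)/(11.8 + 79.1) = 10.27 Ω.
Then V_out = V_DC · R2'/(R1 + R2') = 12.8 × 10.27/63.77 = 2.061 V.

V_out ≈ 2.06 V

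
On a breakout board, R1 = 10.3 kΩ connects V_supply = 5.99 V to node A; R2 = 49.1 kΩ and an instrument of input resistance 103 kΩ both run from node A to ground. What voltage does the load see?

The load sits in parallel with R2, giving an effective lower resistance R2' = R2·R_L/(R2+R_L) = 33.25 kΩ.
Now apply the divider: V_out = 5.99 × 0.7635 = 4.573 V.

V_out ≈ 4.57 V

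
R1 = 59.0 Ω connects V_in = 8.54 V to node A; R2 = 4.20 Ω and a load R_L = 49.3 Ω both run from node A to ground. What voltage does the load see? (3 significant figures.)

R2 ‖ R_L = (4.20 × 49.3)/(4.20 + 49.3) = 3.870 Ω.
Now apply the divider: V_out = 8.54 × 0.06156 = 0.5257 V.

V_out ≈ 0.526 V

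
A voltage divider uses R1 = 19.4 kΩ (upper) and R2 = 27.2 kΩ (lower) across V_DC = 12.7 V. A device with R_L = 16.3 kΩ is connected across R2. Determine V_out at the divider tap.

First combine the lower leg with the load: R2 ‖ R_L = 10.19 kΩ.
Voltage divider with the loaded lower leg: V_out = 12.7 × 10.19/(19.4 + 10.19) = 12.7 × 0.3444 = 4.374 V.
(Unloaded it would be 7.41 V; the load pulls it down.)

V_out ≈ 4.37 V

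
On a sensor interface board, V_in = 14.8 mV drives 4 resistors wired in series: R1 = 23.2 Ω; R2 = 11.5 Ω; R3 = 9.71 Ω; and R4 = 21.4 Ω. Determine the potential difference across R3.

ΣR = 23.2 + 11.5 + 9.71 + 21.4 = 65.81 Ω.
Voltage divider: V = V_in · (9.710 / 65.81) = 14.8 × 0.1475 = 2.184 mV.

V ≈ 2.18 mV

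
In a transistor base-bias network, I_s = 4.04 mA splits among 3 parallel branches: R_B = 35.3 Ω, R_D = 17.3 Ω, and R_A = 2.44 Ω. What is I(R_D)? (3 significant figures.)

Conductances: ΣG = 1/35.3 + 1/17.3 + 1/2.44 = 0.4960 (1/Ω).
Current divider: I(R_D) = I_s · G_k/ΣG = 4.04 × (0.05780/0.4960) = 4.04 × 0.1165 = 0.4708 mA.

I ≈ 0.471 mA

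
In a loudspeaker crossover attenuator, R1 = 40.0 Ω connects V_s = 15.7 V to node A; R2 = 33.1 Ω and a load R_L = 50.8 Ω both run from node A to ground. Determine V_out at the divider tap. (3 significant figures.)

V_out ≈ 5.24 V

First combine the lower leg with the load: R2 ‖ R_L = 20.04 Ω.
Then V_out = V_s · R2'/(R1 + R2') = 15.7 × 20.04/60.04 = 5.241 V.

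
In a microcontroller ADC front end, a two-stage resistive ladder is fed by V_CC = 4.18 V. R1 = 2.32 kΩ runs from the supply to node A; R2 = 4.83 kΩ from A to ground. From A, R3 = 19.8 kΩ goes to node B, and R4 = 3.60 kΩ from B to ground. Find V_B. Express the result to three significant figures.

V_B ≈ 0.407 V

Node A sees R2 in parallel with the series input of stage 2, R3 + R4 = 23.40 kΩ.
Effective lower resistance at A: R2 ‖ 23.40 = 4.004 kΩ.
V_A = 4.18 × 4.004/(2.32 + 4.004) = 2.646 V.
V_B = V_A × 0.1538 = 0.4071 V.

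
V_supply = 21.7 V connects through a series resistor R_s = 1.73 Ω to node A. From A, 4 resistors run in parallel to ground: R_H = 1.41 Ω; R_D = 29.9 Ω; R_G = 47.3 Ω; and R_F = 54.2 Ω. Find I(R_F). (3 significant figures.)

I ≈ 0.170 A

Combine the parallel branches: R_p = (1/1.41 + 1/29.9 + 1/47.3 + 1/54.2)⁻¹ = 1.278 Ω.
Node voltage V_A = V_supply · R_p/(R_s + R_p) = 21.7 × 0.4249 = 9.221 V.
Branch current I = V_A/R_F = 9.221/54.2 = 0.1701 A.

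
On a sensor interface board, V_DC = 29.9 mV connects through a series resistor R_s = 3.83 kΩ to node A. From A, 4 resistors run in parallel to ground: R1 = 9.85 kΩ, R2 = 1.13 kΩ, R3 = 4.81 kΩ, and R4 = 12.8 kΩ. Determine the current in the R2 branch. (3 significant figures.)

Equivalent of the parallel group: R_p = 0.7859 kΩ.
V_A by voltage divider: V_A = 29.9 × 0.7859/(3.83 + 0.7859) = 5.090 mV.
Branch current I = V_A/R2 = 5.090/1.13 = 4.505 µA.
(Equivalently: I_total = 6.478 µA, then current-divider fraction G_k/ΣG = 0.6954.)

I ≈ 4.50 µA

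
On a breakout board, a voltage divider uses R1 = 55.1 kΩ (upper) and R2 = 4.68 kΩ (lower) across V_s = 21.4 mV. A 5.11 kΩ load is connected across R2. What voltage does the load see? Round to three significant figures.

V_out ≈ 0.908 mV

First combine the lower leg with the load: R2 ‖ R_L = 2.443 kΩ.
Voltage divider with the loaded lower leg: V_out = 21.4 × 2.443/(55.1 + 2.443) = 21.4 × 0.04245 = 0.9085 mV.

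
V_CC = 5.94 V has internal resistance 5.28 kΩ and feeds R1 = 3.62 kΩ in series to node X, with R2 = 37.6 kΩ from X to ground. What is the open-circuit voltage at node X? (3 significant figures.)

V_th ≈ 4.80 V

R1' = 5.28 + 3.62 = 8.900 kΩ (source resistance + R1).
With X open, the divider is unloaded: V_th = 5.94 × 37.6/46.50 = 4.803 V.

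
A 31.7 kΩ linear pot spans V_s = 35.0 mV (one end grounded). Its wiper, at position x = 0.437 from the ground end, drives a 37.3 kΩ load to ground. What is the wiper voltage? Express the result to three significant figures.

Split the track: R_lower = x·R_p = 13.85 kΩ, R_upper = (1−x)·R_p = 17.85 kΩ.
R_L loads the lower segment: effective lower R = 10.10 kΩ.
Then V_out = V_s · 10.10/(17.85 + 10.10) = 12.65 mV.

V_out ≈ 12.6 mV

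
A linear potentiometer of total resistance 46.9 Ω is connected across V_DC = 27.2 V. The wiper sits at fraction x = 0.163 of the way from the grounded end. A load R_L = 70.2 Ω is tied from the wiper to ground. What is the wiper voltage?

V_out ≈ 4.06 V

Lower segment x·R_p = 7.645 Ω; upper segment (1−x)·R_p = 39.26 Ω.
(x·R_p) ‖ R_L = 6.894 Ω.
V_out = 27.2 × 6.894/(39.26 + 6.894) = 4.063 V.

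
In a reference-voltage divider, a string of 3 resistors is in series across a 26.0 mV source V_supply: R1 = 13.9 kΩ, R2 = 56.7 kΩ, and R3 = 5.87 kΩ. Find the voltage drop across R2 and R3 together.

Total series resistance ΣR = 13.9 + 56.7 + 5.87 = 76.47 kΩ.
R_{R2..R3} = 56.7 + 5.87 = 62.57 kΩ.
V = V_supply · R/ΣR = 26.0 × 0.8182 = 21.27 mV.

V ≈ 21.3 mV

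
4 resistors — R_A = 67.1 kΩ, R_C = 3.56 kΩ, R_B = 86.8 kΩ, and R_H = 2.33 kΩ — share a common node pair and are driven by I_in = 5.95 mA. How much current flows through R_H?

I ≈ 3.47 mA

Total conductance ΣG = 1/67.1 + 1/3.56 + 1/86.8 + 1/2.33 = 0.7365 (units of 1/kΩ).
By the current-divider rule, I = I_in · G_k/ΣG = 5.95 × 0.5827 = 3.467 mA.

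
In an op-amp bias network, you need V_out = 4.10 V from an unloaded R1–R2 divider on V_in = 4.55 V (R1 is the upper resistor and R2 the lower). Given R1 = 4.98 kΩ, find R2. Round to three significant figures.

Required fraction k = V_out/V_in = 0.9011.
Rearranging, R2 = R1·k/(1−k) = 4.98 × 9.111 = 45.37 kΩ.

R2 ≈ 45.4 kΩ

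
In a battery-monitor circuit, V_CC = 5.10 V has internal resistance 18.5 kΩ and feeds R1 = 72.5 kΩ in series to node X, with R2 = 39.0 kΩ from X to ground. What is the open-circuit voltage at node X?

V_th ≈ 1.53 V

R1' = 18.5 + 72.5 = 91.00 kΩ (source resistance + R1).
V_th is the unloaded tap voltage: V_CC · R2/(R1'+R2) = 5.10 × 0.3000 = 1.530 V.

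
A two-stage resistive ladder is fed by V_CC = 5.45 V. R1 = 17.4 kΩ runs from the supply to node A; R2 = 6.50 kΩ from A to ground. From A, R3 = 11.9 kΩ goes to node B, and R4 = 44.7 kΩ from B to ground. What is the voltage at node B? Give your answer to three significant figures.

V_B ≈ 1.08 V

Looking into the second stage from A: R3 + R4 = 56.60 kΩ appears in parallel with R2.
R2 ‖ (R3+R4) = 5.830 kΩ.
So V_A = 5.45 × 0.2510 = 1.368 V.
Then the unloaded second divider: V_B = V_A × R4/(R3+R4) = 1.368 × 0.7898 = 1.080 V.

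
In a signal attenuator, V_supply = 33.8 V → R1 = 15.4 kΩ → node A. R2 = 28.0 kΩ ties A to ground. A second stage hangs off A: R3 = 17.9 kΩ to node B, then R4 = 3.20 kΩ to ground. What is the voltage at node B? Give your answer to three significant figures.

V_B ≈ 2.25 V

Node A sees R2 in parallel with the series input of stage 2, R3 + R4 = 21.10 kΩ.
Effective lower resistance at A: R2 ‖ 21.10 = 12.03 kΩ.
So V_A = 33.8 × 0.4386 = 14.83 V.
Stage 2 is unloaded, so V_B = V_A · R4/(R3+R4) = 14.83 × 3.20/21.10 = 2.248 V.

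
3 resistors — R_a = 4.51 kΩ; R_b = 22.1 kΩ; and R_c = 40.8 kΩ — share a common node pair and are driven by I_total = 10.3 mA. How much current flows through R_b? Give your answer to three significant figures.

ΣG = 1/4.51 + 1/22.1 + 1/40.8 = 0.2915.
R_b takes the fraction G_k/ΣG = 0.04525/0.2915 = 0.1552, so I = 10.3 × 0.1552 = 1.599 mA.

I ≈ 1.60 mA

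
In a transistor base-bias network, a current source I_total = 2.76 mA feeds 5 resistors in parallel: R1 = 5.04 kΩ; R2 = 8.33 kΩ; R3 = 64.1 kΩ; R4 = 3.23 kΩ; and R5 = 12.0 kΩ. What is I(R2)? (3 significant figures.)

I ≈ 0.456 mA

ΣG = 1/5.04 + 1/8.33 + 1/64.1 + 1/3.23 + 1/12.0 = 0.7270.
By the current-divider rule, I = I_total · G_k/ΣG = 2.76 × 0.1651 = 0.4558 mA.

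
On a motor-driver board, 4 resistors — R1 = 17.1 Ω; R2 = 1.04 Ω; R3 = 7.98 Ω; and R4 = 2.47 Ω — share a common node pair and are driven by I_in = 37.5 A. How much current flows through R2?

I ≈ 23.3 A

ΣG = 1/17.1 + 1/1.04 + 1/7.98 + 1/2.47 = 1.550.
R2 takes the fraction G_k/ΣG = 0.9615/1.550 = 0.6203, so I = 37.5 × 0.6203 = 23.26 A.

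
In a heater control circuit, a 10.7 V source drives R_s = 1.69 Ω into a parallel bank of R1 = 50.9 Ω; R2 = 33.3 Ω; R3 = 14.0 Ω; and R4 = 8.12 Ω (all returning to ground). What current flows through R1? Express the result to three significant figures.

I ≈ 0.149 A

Equivalent of the parallel group: R_p = 4.094 Ω.
V_A = 10.7 × 4.094/5.784 = 7.574 V.
I(R1) = V_A / R1 = 7.574/50.9 = 0.1488 A.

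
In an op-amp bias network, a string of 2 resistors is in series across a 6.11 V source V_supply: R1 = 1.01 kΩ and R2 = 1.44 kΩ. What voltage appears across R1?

Total series resistance ΣR = 1.01 + 1.44 = 2.450 kΩ.
Voltage divider: V = V_supply · (1.010 / 2.450) = 6.11 × 0.4122 = 2.519 V.

V ≈ 2.52 V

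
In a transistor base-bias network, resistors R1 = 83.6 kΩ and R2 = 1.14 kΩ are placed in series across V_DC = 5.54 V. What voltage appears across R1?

V ≈ 5.47 V

Total series resistance ΣR = 83.6 + 1.14 = 84.74 kΩ.
By the voltage-divider rule, V = 5.54 × 83.60/84.74 = 5.465 V.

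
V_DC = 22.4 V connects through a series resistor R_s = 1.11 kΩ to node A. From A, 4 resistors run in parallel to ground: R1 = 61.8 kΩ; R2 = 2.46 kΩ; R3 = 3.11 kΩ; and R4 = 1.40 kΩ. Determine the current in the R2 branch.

I ≈ 3.48 mA

Combine the parallel branches: R_p = (1/61.8 + 1/2.46 + 1/3.11 + 1/1.40)⁻¹ = 0.6856 kΩ.
V_A by voltage divider: V_A = 22.4 × 0.6856/(1.11 + 0.6856) = 8.553 V.
I(R2) = V_A / R2 = 8.553/2.46 = 3.477 mA.
(Equivalently: I_total = 12.47 mA, then current-divider fraction G_k/ΣG = 0.2787.)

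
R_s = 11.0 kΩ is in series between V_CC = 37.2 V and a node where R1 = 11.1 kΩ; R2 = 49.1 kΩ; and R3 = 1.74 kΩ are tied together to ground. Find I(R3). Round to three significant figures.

Parallel bank: R_p = 1/(1/11.1 + 1/49.1 + 1/1.74) = 1.459 kΩ.
V_A by voltage divider: V_A = 37.2 × 1.459/(11.0 + 1.459) = 4.358 V.
Branch current I = V_A/R3 = 4.358/1.74 = 2.504 mA.
(Equivalently: I_total = 2.986 mA, then current-divider fraction G_k/ΣG = 0.8388.)

I ≈ 2.50 mA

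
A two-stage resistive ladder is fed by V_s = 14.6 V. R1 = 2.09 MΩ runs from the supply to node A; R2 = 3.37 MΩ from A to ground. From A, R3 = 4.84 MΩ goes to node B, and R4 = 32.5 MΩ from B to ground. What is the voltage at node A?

Looking into the second stage from A: R3 + R4 = 37.34 MΩ appears in parallel with R2.
R2 ‖ (R3+R4) = 3.091 MΩ.
First divider: V_A = V_s · 3.091/(2.09 + 3.091) = 8.710 V.

V_A ≈ 8.71 V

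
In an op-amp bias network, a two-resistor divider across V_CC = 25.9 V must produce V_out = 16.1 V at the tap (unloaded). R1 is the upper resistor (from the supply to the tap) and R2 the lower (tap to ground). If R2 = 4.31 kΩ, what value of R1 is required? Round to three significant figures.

V_out/V_CC = R2/(R1+R2) = 0.6216.
R1 = R2·(1/k − 1) = 4.31 × 0.6087 = 2.623 kΩ.

R1 ≈ 2.62 kΩ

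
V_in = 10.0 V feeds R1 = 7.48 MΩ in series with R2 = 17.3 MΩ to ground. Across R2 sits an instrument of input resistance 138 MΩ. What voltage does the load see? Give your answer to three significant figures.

First combine the lower leg with the load: R2 ‖ R_L = 15.37 MΩ.
Then V_out = V_in · R2'/(R1 + R2') = 10.0 × 15.37/22.85 = 6.727 V.

V_out ≈ 6.73 V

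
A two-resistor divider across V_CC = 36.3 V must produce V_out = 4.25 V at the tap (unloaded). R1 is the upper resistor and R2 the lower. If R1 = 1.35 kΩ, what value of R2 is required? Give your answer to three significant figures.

Required fraction k = V_out/V_CC = 0.1171.
Rearranging, R2 = R1·k/(1−k) = 1.35 × 0.1326 = 0.1790 kΩ.

R2 ≈ 0.179 kΩ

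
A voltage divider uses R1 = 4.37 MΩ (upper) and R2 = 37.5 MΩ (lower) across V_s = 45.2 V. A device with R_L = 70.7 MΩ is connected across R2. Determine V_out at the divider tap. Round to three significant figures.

V_out ≈ 38.4 V

The load sits in parallel with R2, giving an effective lower resistance R2' = R2·R_L/(R2+R_L) = 24.50 MΩ.
Voltage divider with the loaded lower leg: V_out = 45.2 × 24.50/(4.37 + 24.50) = 45.2 × 0.8486 = 38.36 V.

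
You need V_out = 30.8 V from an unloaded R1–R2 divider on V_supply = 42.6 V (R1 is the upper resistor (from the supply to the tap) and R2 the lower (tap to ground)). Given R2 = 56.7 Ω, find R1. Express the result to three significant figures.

R1 ≈ 21.7 Ω

The divider ratio is R2/(R1+R2) = 30.8/42.6 = 0.7230.
So R1 = R2 · (V_supply/V_out − 1) = 56.7 × (42.6/30.8 − 1) = 56.7 × 0.3831 = 21.72 Ω.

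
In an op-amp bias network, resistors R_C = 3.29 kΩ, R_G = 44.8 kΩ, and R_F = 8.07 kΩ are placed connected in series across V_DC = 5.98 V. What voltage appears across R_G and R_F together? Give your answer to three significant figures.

Series total: ΣR = 3.29 + 44.8 + 8.07 = 56.16 kΩ.
R_{R_G..R_F} = 44.8 + 8.07 = 52.87 kΩ.
V = V_DC · R/ΣR = 5.98 × 0.9414 = 5.630 V.

V ≈ 5.63 V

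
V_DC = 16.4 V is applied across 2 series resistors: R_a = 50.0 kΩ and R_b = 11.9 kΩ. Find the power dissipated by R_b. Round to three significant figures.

ΣR = 61.90 kΩ → I = 16.4/61.90 = 0.2649 mA.
P(R_b) = I²·R_b = (0.2649)² × 11.9 = 0.8353 mW.

P ≈ 0.835 mW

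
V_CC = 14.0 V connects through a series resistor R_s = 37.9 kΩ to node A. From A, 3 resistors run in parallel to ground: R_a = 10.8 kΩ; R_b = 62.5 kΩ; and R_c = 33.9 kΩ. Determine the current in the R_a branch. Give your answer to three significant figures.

I ≈ 0.208 mA

Parallel bank: R_p = 1/(1/10.8 + 1/62.5 + 1/33.9) = 7.242 kΩ.
V_A by voltage divider: V_A = 14.0 × 7.242/(37.9 + 7.242) = 2.246 V.
Branch current I = V_A/R_a = 2.246/10.8 = 0.2080 mA.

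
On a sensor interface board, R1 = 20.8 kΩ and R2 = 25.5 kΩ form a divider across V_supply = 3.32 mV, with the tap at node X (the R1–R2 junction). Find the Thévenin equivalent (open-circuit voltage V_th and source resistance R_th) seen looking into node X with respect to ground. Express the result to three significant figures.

V_th is the unloaded tap voltage: V_supply · R2/(R1+R2) = 3.32 × 0.5508 = 1.829 mV.
With V_supply suppressed (replaced by a short), R_th = R1 ‖ R2 = (20.80 × 25.5)/(20.80 + 25.5) = 11.46 kΩ.

V_th ≈ 1.83 mV, R_th ≈ 11.5 kΩ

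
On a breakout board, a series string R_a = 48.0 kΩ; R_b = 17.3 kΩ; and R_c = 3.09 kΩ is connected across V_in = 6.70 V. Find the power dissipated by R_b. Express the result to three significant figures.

Series current I = V_in/ΣR = 6.70/68.39 = 0.09797 mA.
P = I²R = 0.009598 × 17.3 = 0.1660 mW.

P ≈ 0.166 mW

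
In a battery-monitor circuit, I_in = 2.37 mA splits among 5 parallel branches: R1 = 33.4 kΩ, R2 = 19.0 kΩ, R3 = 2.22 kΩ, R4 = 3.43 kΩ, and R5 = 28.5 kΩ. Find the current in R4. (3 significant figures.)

Total conductance ΣG = 1/33.4 + 1/19.0 + 1/2.22 + 1/3.43 + 1/28.5 = 0.8597 (units of 1/kΩ).
R4 takes the fraction G_k/ΣG = 0.2915/0.8597 = 0.3391, so I = 2.37 × 0.3391 = 0.8038 mA.

I ≈ 0.804 mA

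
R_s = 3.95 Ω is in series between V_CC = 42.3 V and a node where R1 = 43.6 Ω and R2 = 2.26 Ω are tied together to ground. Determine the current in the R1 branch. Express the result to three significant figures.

I ≈ 0.342 A

Combine the parallel branches: R_p = (1/43.6 + 1/2.26)⁻¹ = 2.149 Ω.
Node voltage V_A = V_CC · R_p/(R_s + R_p) = 42.3 × 0.3523 = 14.90 V.
Branch current I = V_A/R1 = 14.90/43.6 = 0.3418 A.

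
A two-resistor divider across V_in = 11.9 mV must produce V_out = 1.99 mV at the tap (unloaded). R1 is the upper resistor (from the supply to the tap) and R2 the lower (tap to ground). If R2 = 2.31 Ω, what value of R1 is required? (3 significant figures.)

The divider ratio is R2/(R1+R2) = 1.99/11.9 = 0.1672.
R1 = R2·(1/k − 1) = 2.31 × 4.980 = 11.50 Ω.

R1 ≈ 11.5 Ω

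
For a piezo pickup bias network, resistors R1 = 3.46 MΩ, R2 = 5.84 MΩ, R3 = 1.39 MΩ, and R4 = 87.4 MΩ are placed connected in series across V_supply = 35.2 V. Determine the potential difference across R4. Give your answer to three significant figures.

V ≈ 31.4 V

ΣR = 3.46 + 5.84 + 1.39 + 87.4 = 98.09 MΩ.
Voltage divider: V = V_supply · (87.40 / 98.09) = 35.2 × 0.8910 = 31.36 V.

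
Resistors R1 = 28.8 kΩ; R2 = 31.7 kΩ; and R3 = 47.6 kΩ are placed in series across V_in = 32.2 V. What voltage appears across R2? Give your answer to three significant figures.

ΣR = 28.8 + 31.7 + 47.6 = 108.1 kΩ.
V = V_in · R/ΣR = 32.2 × 0.2932 = 9.443 V.

V ≈ 9.44 V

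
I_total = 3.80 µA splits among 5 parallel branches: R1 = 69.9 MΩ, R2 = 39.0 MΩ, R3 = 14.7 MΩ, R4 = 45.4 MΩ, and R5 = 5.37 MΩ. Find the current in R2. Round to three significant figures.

I ≈ 0.308 µA

ΣG = 1/69.9 + 1/39.0 + 1/14.7 + 1/45.4 + 1/5.37 = 0.3162.
Current divider: I(R2) = I_total · G_k/ΣG = 3.80 × (0.02564/0.3162) = 3.80 × 0.08109 = 0.3081 µA.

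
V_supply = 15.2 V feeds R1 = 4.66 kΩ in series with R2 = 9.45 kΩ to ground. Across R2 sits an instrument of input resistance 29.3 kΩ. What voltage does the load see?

V_out ≈ 9.20 V

The load sits in parallel with R2, giving an effective lower resistance R2' = R2·R_L/(R2+R_L) = 7.145 kΩ.
Voltage divider with the loaded lower leg: V_out = 15.2 × 7.145/(4.66 + 7.145) = 15.2 × 0.6053 = 9.200 V.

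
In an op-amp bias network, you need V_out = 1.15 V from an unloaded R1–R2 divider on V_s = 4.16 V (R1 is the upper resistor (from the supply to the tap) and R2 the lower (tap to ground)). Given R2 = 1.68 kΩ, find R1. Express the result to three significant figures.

R1 ≈ 4.40 kΩ

V_out/V_s = R2/(R1+R2) = 0.2764.
Rearranging, R1 = R2·(1−k)/k = 1.68 × 2.617 = 4.397 kΩ.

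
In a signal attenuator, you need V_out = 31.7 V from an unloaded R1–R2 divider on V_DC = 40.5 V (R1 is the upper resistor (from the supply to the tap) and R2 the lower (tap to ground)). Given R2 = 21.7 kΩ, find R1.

R1 ≈ 6.02 kΩ

V_out/V_DC = R2/(R1+R2) = 0.7827.
R1 = R2·(1/k − 1) = 21.7 × 0.2776 = 6.024 kΩ.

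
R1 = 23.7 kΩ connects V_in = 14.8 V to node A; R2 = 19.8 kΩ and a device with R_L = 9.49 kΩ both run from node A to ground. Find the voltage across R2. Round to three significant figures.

V_out ≈ 3.15 V

R2 ‖ R_L = (19.8 × 9.49)/(19.8 + 9.49) = 6.415 kΩ.
Then V_out = V_in · R2'/(R1 + R2') = 14.8 × 6.415/30.12 = 3.153 V.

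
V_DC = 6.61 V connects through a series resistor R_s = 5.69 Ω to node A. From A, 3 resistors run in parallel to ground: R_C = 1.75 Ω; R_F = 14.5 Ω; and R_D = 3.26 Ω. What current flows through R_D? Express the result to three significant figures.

I ≈ 0.317 A

Parallel bank: R_p = 1/(1/1.75 + 1/14.5 + 1/3.26) = 1.056 Ω.
Node voltage V_A = V_DC · R_p/(R_s + R_p) = 6.61 × 0.1565 = 1.035 V.
Branch current I = V_A/R_D = 1.035/3.26 = 0.3173 A.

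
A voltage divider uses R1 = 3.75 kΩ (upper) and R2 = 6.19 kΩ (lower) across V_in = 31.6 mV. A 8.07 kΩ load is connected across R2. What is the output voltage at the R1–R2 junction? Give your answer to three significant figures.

V_out ≈ 15.3 mV

The load sits in parallel with R2, giving an effective lower resistance R2' = R2·R_L/(R2+R_L) = 3.503 kΩ.
Voltage divider with the loaded lower leg: V_out = 31.6 × 3.503/(3.75 + 3.503) = 31.6 × 0.4830 = 15.26 mV.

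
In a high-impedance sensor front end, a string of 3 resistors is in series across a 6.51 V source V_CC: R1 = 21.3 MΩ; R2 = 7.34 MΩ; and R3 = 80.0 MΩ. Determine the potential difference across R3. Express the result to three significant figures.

Total series resistance ΣR = 21.3 + 7.34 + 80.0 = 108.6 MΩ.
By the voltage-divider rule, V = 6.51 × 80.00/108.6 = 4.794 V.

V ≈ 4.79 V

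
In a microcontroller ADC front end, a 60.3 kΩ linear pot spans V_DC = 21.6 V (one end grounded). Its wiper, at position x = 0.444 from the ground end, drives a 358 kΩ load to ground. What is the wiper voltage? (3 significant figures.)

Lower segment x·R_p = 26.77 kΩ; upper segment (1−x)·R_p = 33.53 kΩ.
R_L loads the lower segment: effective lower R = 24.91 kΩ.
Then V_out = V_DC · 24.91/(33.53 + 24.91) = 9.208 V.
(Unloaded: V_out = x·V_DC = 9.59 V.)

V_out ≈ 9.21 V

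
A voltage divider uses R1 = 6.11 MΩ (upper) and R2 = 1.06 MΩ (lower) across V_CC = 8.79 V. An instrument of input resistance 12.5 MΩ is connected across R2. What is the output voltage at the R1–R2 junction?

V_out ≈ 1.21 V

First combine the lower leg with the load: R2 ‖ R_L = 0.9771 MΩ.
Then V_out = V_CC · R2'/(R1 + R2') = 8.79 × 0.9771/7.087 = 1.212 V.
(Unloaded it would be 1.30 V; the load pulls it down.)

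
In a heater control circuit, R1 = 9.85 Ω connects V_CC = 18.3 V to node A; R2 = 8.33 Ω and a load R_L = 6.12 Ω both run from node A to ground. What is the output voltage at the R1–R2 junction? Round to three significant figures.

V_out ≈ 4.83 V

R2 ‖ R_L = (8.33 × 6.12)/(8.33 + 6.12) = 3.528 Ω.
Voltage divider with the loaded lower leg: V_out = 18.3 × 3.528/(9.85 + 3.528) = 18.3 × 0.2637 = 4.826 V.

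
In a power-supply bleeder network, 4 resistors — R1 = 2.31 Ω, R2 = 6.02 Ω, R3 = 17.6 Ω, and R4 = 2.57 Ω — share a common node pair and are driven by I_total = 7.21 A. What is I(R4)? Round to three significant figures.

I ≈ 2.68 A

ΣG = 1/2.31 + 1/6.02 + 1/17.6 + 1/2.57 = 1.045.
By the current-divider rule, I = I_total · G_k/ΣG = 7.21 × 0.3724 = 2.685 A.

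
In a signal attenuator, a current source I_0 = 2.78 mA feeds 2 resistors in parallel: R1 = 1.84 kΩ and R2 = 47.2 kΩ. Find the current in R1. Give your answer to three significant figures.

I ≈ 2.68 mA

For two parallel branches, I_k = I_0 · (other R)/(sum of R).
So I = 2.78 × 47.2/49.04 = 2.676 mA.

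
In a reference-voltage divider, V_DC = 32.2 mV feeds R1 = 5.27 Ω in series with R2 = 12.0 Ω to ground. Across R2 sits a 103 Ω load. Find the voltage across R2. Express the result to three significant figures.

V_out ≈ 21.6 mV

First combine the lower leg with the load: R2 ‖ R_L = 10.75 Ω.
Voltage divider with the loaded lower leg: V_out = 32.2 × 10.75/(5.27 + 10.75) = 32.2 × 0.6710 = 21.61 mV.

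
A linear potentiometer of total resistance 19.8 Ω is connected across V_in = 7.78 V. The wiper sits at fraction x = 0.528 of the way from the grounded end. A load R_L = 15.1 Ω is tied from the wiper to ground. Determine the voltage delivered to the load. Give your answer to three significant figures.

The pot divides into 9.346 Ω above the wiper and 10.45 Ω below.
(x·R_p) ‖ R_L = 6.177 Ω.
Then V_out = V_in · 6.177/(9.346 + 6.177) = 3.096 V.

V_out ≈ 3.10 V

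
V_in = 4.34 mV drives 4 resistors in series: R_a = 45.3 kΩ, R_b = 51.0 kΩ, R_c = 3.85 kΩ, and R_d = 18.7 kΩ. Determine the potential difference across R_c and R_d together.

V ≈ 0.823 mV

Series total: ΣR = 45.3 + 51.0 + 3.85 + 18.7 = 118.8 kΩ.
R_{R_c..R_d} = 3.85 + 18.7 = 22.55 kΩ.
Voltage divider: V = V_in · (22.55 / 118.8) = 4.34 × 0.1897 = 0.8234 mV.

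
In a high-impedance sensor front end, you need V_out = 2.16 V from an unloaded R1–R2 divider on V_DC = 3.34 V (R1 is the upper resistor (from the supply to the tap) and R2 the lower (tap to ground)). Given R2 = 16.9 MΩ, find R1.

R1 ≈ 9.23 MΩ

The divider ratio is R2/(R1+R2) = 2.16/3.34 = 0.6467.
Rearranging, R1 = R2·(1−k)/k = 16.9 × 0.5463 = 9.232 MΩ.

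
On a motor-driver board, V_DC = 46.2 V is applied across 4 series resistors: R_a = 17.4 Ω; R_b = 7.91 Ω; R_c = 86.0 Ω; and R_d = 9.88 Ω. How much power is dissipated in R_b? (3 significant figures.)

P ≈ 1.15 W

The common current is I = 46.2/121.2 = 0.3812 A.
V(R_b) = I·R = 3.015 V; P = V·I = 3.015 × 0.3812 = 1.150 W.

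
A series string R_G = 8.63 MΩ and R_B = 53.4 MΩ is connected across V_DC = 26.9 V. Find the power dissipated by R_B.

P ≈ 10.0 µW

ΣR = 62.03 MΩ → I = 26.9/62.03 = 0.4337 µA.
V(R_B) = I·R = 23.16 V; P = V·I = 23.16 × 0.4337 = 10.04 µW.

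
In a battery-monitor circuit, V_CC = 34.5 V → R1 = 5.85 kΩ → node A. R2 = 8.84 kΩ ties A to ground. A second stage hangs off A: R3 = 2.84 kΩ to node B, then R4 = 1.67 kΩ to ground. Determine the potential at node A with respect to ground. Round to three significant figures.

Node A sees R2 in parallel with the series input of stage 2, R3 + R4 = 4.510 kΩ.
Effective lower resistance at A: R2 ‖ 4.510 = 2.986 kΩ.
First divider: V_A = V_CC · 2.986/(5.85 + 2.986) = 11.66 V.

V_A ≈ 11.7 V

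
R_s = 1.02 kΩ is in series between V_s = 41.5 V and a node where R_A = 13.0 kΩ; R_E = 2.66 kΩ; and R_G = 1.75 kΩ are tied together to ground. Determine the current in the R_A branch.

Combine the parallel branches: R_p = (1/13.0 + 1/2.66 + 1/1.75)⁻¹ = 0.9763 kΩ.
V_A = 41.5 × 0.9763/1.996 = 20.30 V.
I(R_A) = V_A / R_A = 20.30/13.0 = 1.561 mA.

I ≈ 1.56 mA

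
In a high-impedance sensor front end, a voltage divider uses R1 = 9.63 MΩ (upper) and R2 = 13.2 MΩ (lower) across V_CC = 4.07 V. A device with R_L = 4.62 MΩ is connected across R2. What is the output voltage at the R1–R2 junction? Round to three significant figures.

V_out ≈ 1.07 V

R2 ‖ R_L = (13.2 × 4.62)/(13.2 + 4.62) = 3.422 MΩ.
Now apply the divider: V_out = 4.07 × 0.2622 = 1.067 V.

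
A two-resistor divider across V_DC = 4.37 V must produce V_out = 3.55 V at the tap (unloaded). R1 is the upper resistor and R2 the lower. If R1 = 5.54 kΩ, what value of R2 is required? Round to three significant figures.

V_out/V_DC = R2/(R1+R2) = 0.8124.
So R2 = R1 · V_out/(V_DC − V_out) = 5.54 × 3.55/(4.37 − 3.55) = 5.54 × 4.329 = 23.98 kΩ.

R2 ≈ 24.0 kΩ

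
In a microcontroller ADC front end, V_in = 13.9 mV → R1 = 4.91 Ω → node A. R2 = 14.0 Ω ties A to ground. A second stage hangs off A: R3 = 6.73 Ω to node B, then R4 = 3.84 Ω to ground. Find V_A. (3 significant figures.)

Node A sees R2 in parallel with the series input of stage 2, R3 + R4 = 10.57 Ω.
Effective lower resistance at A: R2 ‖ 10.57 = 6.023 Ω.
First divider: V_A = V_in · 6.023/(4.91 + 6.023) = 7.657 mV.

V_A ≈ 7.66 mV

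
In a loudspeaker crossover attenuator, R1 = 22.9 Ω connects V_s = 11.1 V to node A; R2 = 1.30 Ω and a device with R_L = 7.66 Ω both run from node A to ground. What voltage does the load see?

First combine the lower leg with the load: R2 ‖ R_L = 1.111 Ω.
Now apply the divider: V_out = 11.1 × 0.04629 = 0.5138 V.
(Unloaded it would be 0.596 V; the load pulls it down.)

V_out ≈ 0.514 V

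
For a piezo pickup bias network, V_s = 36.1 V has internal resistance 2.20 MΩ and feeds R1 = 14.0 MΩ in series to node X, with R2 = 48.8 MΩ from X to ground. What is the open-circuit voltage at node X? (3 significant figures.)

V_th ≈ 27.1 V

R1' = 2.20 + 14.0 = 16.20 MΩ (source resistance + R1).
Open-circuit (no load on X): V_th = V_s · R2/(R1' + R2) = 36.1 × 48.8/(16.20 + 48.8) = 27.10 V.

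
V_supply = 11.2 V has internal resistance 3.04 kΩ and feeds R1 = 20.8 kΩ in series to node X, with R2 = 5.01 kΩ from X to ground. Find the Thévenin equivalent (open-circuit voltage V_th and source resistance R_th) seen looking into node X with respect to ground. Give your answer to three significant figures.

V_th ≈ 1.94 V, R_th ≈ 4.14 kΩ

R1' = 3.04 + 20.8 = 23.84 kΩ (source resistance + R1).
V_th is the unloaded tap voltage: V_supply · R2/(R1'+R2) = 11.2 × 0.1737 = 1.945 V.
With V_supply suppressed (replaced by a short), R_th = R1' ‖ R2 = (23.84 × 5.01)/(23.84 + 5.01) = 4.140 kΩ.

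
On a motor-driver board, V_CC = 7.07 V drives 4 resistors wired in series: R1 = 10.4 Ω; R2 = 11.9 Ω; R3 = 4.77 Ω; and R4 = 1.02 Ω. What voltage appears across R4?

V ≈ 0.257 V

Series total: ΣR = 10.4 + 11.9 + 4.77 + 1.02 = 28.09 Ω.
Voltage divider: V = V_CC · (1.020 / 28.09) = 7.07 × 0.03631 = 0.2567 V.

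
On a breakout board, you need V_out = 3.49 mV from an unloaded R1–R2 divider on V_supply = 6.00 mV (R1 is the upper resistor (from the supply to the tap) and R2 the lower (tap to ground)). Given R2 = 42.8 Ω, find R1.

R1 ≈ 30.8 Ω

V_out/V_supply = R2/(R1+R2) = 0.5817.
R1 = R2·(1/k − 1) = 42.8 × 0.7192 = 30.78 Ω.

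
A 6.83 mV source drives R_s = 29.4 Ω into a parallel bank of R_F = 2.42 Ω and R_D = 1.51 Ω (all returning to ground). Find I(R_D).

Combine the parallel branches: R_p = (1/2.42 + 1/1.51)⁻¹ = 0.9298 Ω.
V_A by voltage divider: V_A = 6.83 × 0.9298/(29.4 + 0.9298) = 0.2094 mV.
I(R_D) = V_A / R_D = 0.2094/1.51 = 0.1387 mA.

I ≈ 0.139 mA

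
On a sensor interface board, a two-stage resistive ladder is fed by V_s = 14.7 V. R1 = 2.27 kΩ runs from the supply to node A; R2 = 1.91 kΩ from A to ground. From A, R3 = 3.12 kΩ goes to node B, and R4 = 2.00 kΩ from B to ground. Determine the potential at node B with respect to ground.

Looking into the second stage from A: R3 + R4 = 5.120 kΩ appears in parallel with R2.
Effective lower resistance at A: R2 ‖ 5.120 = 1.391 kΩ.
So V_A = 14.7 × 0.3800 = 5.585 V.
V_B = V_A × 0.3906 = 2.182 V.

V_B ≈ 2.18 V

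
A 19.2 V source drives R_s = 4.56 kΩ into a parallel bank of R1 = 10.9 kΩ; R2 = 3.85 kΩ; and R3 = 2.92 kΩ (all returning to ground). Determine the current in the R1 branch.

Parallel bank: R_p = 1/(1/10.9 + 1/3.85 + 1/2.92) = 1.441 kΩ.
Node voltage V_A = V_supply · R_p/(R_s + R_p) = 19.2 × 0.2401 = 4.610 V.
I(R1) = V_A / R1 = 4.610/10.9 = 0.4230 mA.

I ≈ 0.423 mA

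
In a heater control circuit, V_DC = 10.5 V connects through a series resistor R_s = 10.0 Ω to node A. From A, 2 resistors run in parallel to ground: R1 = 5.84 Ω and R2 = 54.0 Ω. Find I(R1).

Parallel bank: R_p = 1/(1/5.84 + 1/54.0) = 5.270 Ω.
Node voltage V_A = V_DC · R_p/(R_s + R_p) = 10.5 × 0.3451 = 3.624 V.
Branch current I = V_A/R1 = 3.624/5.84 = 0.6205 A.
(Equivalently: I_total = 0.6876 A, then current-divider fraction G_k/ΣG = 0.9024.)

I ≈ 0.621 A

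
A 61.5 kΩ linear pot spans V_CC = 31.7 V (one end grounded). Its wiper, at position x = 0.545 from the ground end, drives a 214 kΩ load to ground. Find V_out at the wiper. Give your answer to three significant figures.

Lower segment x·R_p = 33.52 kΩ; upper segment (1−x)·R_p = 27.98 kΩ.
(x·R_p) ‖ R_L = 28.98 kΩ.
V_out = 31.7 × 28.98/(27.98 + 28.98) = 16.13 V.
(Unloaded: V_out = x·V_CC = 17.3 V.)

V_out ≈ 16.1 V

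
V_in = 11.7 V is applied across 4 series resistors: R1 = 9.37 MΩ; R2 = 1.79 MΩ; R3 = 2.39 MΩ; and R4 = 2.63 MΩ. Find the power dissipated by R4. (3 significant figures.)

ΣR = 16.18 MΩ → I = 11.7/16.18 = 0.7231 µA.
P(R4) = I²·R4 = (0.7231)² × 2.63 = 1.375 µW.

P ≈ 1.38 µW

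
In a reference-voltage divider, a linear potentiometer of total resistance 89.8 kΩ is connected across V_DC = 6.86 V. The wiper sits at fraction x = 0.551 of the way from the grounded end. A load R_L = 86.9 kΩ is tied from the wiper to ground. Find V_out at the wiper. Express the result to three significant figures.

V_out ≈ 3.01 V

Lower segment x·R_p = 49.48 kΩ; upper segment (1−x)·R_p = 40.32 kΩ.
R_L loads the lower segment: effective lower R = 31.53 kΩ.
Then V_out = V_DC · 31.53/(40.32 + 31.53) = 3.010 V.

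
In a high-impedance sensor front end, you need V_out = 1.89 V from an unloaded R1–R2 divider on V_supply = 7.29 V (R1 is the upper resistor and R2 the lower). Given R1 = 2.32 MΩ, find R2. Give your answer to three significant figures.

R2 ≈ 0.812 MΩ

Required fraction k = V_out/V_supply = 0.2593.
So R2 = R1 · V_out/(V_supply − V_out) = 2.32 × 1.89/(7.29 − 1.89) = 2.32 × 0.3500 = 0.8120 MΩ.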